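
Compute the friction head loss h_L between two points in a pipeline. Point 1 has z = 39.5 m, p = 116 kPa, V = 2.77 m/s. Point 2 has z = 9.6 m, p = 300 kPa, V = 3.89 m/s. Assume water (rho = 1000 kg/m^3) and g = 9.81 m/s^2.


Total head at each section: H = z + p/(rho*g) + V^2/(2g).
H1 = 39.5 + 116*1000/(1000*9.81) + 2.77^2/(2*9.81)
   = 39.5 + 11.825 + 0.3911
   = 51.716 m.
H2 = 9.6 + 300*1000/(1000*9.81) + 3.89^2/(2*9.81)
   = 9.6 + 30.581 + 0.7713
   = 40.952 m.
h_L = H1 - H2 = 51.716 - 40.952 = 10.763 m.

10.763


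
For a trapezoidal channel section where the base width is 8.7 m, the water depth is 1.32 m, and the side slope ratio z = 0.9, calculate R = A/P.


For a trapezoidal section with side slope z:
A = (b + z*y)*y = (8.7 + 0.9*1.32)*1.32 = 13.052 m^2.
P = b + 2*y*sqrt(1 + z^2) = 8.7 + 2*1.32*sqrt(1 + 0.9^2) = 12.252 m.
R = A/P = 13.052 / 12.252 = 1.0653 m.

1.0653


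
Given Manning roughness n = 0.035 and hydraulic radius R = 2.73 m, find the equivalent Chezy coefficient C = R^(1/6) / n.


The Chezy coefficient relates to Manning's n through C = R^(1/6) / n.
R^(1/6) = 2.73^(1/6) = 1.182208.
C = 1.182208 / 0.035 = 33.78 m^(1/2)/s.

33.78


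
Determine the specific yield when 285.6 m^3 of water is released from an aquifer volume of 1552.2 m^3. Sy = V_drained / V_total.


Specific yield Sy = Volume drained / Total volume.
Sy = 285.6 / 1552.2
   = 0.184.

0.184


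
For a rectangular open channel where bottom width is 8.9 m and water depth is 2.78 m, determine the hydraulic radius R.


For a rectangular section:
Flow area A = b * y = 8.9 * 2.78 = 24.74 m^2.
Wetted perimeter P = b + 2y = 8.9 + 2*2.78 = 14.46 m.
Hydraulic radius R = A/P = 24.74 / 14.46 = 1.7111 m.

1.7111


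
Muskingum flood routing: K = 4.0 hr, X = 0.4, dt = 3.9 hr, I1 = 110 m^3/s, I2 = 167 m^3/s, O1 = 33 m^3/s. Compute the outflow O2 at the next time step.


Muskingum coefficients:
denom = 2*K*(1-X) + dt = 2*4.0*(1-0.4) + 3.9 = 8.7.
C0 = (dt - 2*K*X)/denom = (3.9 - 2*4.0*0.4)/8.7 = 0.0805.
C1 = (dt + 2*K*X)/denom = (3.9 + 2*4.0*0.4)/8.7 = 0.8161.
C2 = (2*K*(1-X) - dt)/denom = 0.1034.
O2 = C0*I2 + C1*I1 + C2*O1
   = 0.0805*167 + 0.8161*110 + 0.1034*33
   = 106.62 m^3/s.

106.62


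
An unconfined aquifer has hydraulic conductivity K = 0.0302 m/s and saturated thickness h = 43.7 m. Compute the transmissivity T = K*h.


Transmissivity is defined as T = K * h.
T = 0.0302 * 43.7
  = 1.3197 m^2/s.

1.3197


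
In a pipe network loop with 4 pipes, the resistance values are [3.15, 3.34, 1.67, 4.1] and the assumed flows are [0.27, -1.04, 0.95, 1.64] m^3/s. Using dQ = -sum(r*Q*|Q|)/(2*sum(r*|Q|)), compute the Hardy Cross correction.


Numerator terms (r*Q*|Q|): 3.15*0.27*|0.27| = 0.2296; 3.34*-1.04*|-1.04| = -3.6125; 1.67*0.95*|0.95| = 1.5072; 4.1*1.64*|1.64| = 11.0274.
Sum of numerator = 9.1516.
Denominator terms (r*|Q|): 3.15*|0.27| = 0.8505; 3.34*|-1.04| = 3.4736; 1.67*|0.95| = 1.5865; 4.1*|1.64| = 6.724.
2 * sum of denominator = 2 * 12.6346 = 25.2692.
dQ = -9.1516 / 25.2692 = -0.3622 m^3/s.

-0.3622


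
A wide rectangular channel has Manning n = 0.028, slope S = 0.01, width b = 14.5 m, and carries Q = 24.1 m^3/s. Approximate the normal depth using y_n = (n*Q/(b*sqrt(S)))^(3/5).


We use the wide-channel approximation y_n = (n*Q/(b*sqrt(S)))^(3/5).
sqrt(S) = sqrt(0.01) = 0.1.
Numerator: n*Q = 0.028 * 24.1 = 0.6748.
Denominator: b*sqrt(S) = 14.5 * 0.1 = 1.45.
arg = 0.4654.
y_n = 0.4654^(3/5) = 0.632 m.

0.632


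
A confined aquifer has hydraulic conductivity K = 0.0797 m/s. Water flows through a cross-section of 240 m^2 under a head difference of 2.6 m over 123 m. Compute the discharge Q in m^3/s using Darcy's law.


Darcy's law: Q = K * A * i, where i = dh/L.
Hydraulic gradient i = 2.6 / 123 = 0.021138.
Q = 0.0797 * 240 * 0.021138
  = 0.4043 m^3/s.

0.4043


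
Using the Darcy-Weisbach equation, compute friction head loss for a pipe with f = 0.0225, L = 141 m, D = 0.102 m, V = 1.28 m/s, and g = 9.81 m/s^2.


Darcy-Weisbach equation: h_f = f * (L/D) * V^2/(2g).
f * L/D = 0.0225 * 141/0.102 = 31.1029.
V^2/(2g) = 1.28^2 / (2*9.81) = 1.6384 / 19.62 = 0.0835 m.
h_f = 31.1029 * 0.0835 = 2.597 m.

2.597


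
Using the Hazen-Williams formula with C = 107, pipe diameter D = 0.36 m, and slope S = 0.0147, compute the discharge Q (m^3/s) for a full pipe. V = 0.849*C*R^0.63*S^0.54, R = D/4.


For a full circular pipe, R = D/4 = 0.36/4 = 0.09 m.
V = 0.849 * 107 * 0.09^0.63 * 0.0147^0.54
  = 0.849 * 107 * 0.219368 * 0.102412
  = 2.0409 m/s.
Pipe area A = pi*D^2/4 = pi*0.36^2/4 = 0.1018 m^2.
Q = A * V = 0.1018 * 2.0409 = 0.2077 m^3/s.

0.2077


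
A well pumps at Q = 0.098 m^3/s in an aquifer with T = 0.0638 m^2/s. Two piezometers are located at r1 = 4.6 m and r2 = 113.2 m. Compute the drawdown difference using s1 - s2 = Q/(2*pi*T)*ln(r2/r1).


Thiem equation: s1 - s2 = Q/(2*pi*T) * ln(r2/r1).
ln(r2/r1) = ln(113.2/4.6) = 3.2031.
Q/(2*pi*T) = 0.098 / (2*pi*0.0638) = 0.098 / 0.4009 = 0.2445.
s1 - s2 = 0.2445 * 3.2031 = 0.7831 m.

0.7831


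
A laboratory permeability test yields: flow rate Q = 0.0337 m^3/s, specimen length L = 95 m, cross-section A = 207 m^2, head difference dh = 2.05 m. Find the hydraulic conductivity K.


From K = Q*L / (A*dh):
Numerator: Q*L = 0.0337 * 95 = 3.2015.
Denominator: A*dh = 207 * 2.05 = 424.35.
K = 3.2015 / 424.35 = 0.007544 m/s.

0.007544


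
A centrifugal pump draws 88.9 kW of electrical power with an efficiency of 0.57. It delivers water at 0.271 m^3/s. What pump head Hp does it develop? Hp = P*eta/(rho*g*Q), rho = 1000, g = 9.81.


Pump head formula: Hp = P * eta / (rho * g * Q).
Numerator: P * eta = 88.9 * 1000 * 0.57 = 50673.0 W.
Denominator: rho * g * Q = 1000 * 9.81 * 0.271 = 2658.51.
Hp = 50673.0 / 2658.51 = 19.06 m.

19.06


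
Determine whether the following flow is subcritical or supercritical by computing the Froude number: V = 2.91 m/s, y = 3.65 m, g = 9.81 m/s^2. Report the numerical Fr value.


The Froude number is defined as Fr = V / sqrt(g*y).
g*y = 9.81 * 3.65 = 35.8065.
sqrt(g*y) = sqrt(35.8065) = 5.9839.
Fr = 2.91 / 5.9839 = 0.4863.
Since Fr < 1, the flow is subcritical.

0.4863


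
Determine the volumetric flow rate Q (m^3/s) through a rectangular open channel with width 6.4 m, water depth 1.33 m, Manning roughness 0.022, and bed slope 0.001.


For a rectangular channel, the cross-sectional area A = b * y = 6.4 * 1.33 = 8.51 m^2.
The wetted perimeter P = b + 2y = 6.4 + 2*1.33 = 9.06 m.
Hydraulic radius R = A/P = 8.51/9.06 = 0.9395 m.
Velocity V = (1/n)*R^(2/3)*S^(1/2) = (1/0.022)*0.9395^(2/3)*0.001^(1/2) = 1.3788 m/s.
Discharge Q = A * V = 8.51 * 1.3788 = 11.737 m^3/s.

11.737


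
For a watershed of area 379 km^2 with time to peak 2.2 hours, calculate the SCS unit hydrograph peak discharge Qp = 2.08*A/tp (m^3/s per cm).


SCS formula: Qp = 2.08 * A / tp.
Qp = 2.08 * 379 / 2.2
   = 788.32 / 2.2
   = 358.33 m^3/s per cm.

358.33


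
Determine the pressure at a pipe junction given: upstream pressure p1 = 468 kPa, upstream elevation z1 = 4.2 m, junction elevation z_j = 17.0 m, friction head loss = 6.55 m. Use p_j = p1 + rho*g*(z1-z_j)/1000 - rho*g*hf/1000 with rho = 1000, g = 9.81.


Junction pressure: p_j = p1 + rho*g*(z1 - z_j)/1000 - rho*g*hf/1000.
Elevation term = 1000*9.81*(4.2 - 17.0)/1000 = -125.568 kPa.
Friction term = 1000*9.81*6.55/1000 = 64.255 kPa.
p_j = 468 + -125.568 - 64.255 = 278.18 kPa.

278.18


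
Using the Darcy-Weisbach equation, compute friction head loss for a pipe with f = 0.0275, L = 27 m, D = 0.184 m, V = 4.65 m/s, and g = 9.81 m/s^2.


Darcy-Weisbach equation: h_f = f * (L/D) * V^2/(2g).
f * L/D = 0.0275 * 27/0.184 = 4.0353.
V^2/(2g) = 4.65^2 / (2*9.81) = 21.6225 / 19.62 = 1.1021 m.
h_f = 4.0353 * 1.1021 = 4.447 m.

4.447


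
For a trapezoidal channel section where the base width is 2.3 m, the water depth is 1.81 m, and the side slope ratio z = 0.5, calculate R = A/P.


For a trapezoidal section with side slope z:
A = (b + z*y)*y = (2.3 + 0.5*1.81)*1.81 = 5.801 m^2.
P = b + 2*y*sqrt(1 + z^2) = 2.3 + 2*1.81*sqrt(1 + 0.5^2) = 6.347 m.
R = A/P = 5.801 / 6.347 = 0.9139 m.

0.9139


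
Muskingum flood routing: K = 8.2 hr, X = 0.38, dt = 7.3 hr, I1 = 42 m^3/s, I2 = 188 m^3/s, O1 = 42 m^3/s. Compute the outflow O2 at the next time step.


Muskingum coefficients:
denom = 2*K*(1-X) + dt = 2*8.2*(1-0.38) + 7.3 = 17.468.
C0 = (dt - 2*K*X)/denom = (7.3 - 2*8.2*0.38)/17.468 = 0.0611.
C1 = (dt + 2*K*X)/denom = (7.3 + 2*8.2*0.38)/17.468 = 0.7747.
C2 = (2*K*(1-X) - dt)/denom = 0.1642.
O2 = C0*I2 + C1*I1 + C2*O1
   = 0.0611*188 + 0.7747*42 + 0.1642*42
   = 50.93 m^3/s.

50.93


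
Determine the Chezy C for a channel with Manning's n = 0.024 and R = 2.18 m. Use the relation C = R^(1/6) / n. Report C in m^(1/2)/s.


The Chezy coefficient relates to Manning's n through C = R^(1/6) / n.
R^(1/6) = 2.18^(1/6) = 1.1387.
C = 1.1387 / 0.024 = 47.45 m^(1/2)/s.

47.45


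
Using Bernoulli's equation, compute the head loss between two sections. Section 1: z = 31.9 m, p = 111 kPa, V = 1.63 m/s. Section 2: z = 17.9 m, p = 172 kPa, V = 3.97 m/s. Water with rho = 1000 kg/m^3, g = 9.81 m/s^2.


Total head at each section: H = z + p/(rho*g) + V^2/(2g).
H1 = 31.9 + 111*1000/(1000*9.81) + 1.63^2/(2*9.81)
   = 31.9 + 11.315 + 0.1354
   = 43.35 m.
H2 = 17.9 + 172*1000/(1000*9.81) + 3.97^2/(2*9.81)
   = 17.9 + 17.533 + 0.8033
   = 36.236 m.
h_L = H1 - H2 = 43.35 - 36.236 = 7.114 m.

7.114


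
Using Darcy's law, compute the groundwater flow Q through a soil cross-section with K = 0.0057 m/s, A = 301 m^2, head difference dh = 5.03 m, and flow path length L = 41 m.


Darcy's law: Q = K * A * i, where i = dh/L.
Hydraulic gradient i = 5.03 / 41 = 0.122683.
Q = 0.0057 * 301 * 0.122683
  = 0.2105 m^3/s.

0.2105


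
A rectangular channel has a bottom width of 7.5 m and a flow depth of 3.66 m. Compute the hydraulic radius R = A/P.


For a rectangular section:
Flow area A = b * y = 7.5 * 3.66 = 27.45 m^2.
Wetted perimeter P = b + 2y = 7.5 + 2*3.66 = 14.82 m.
Hydraulic radius R = A/P = 27.45 / 14.82 = 1.8522 m.

1.8522


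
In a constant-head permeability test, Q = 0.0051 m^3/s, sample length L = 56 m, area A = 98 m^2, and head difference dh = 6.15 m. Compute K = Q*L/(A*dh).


From K = Q*L / (A*dh):
Numerator: Q*L = 0.0051 * 56 = 0.2856.
Denominator: A*dh = 98 * 6.15 = 602.7.
K = 0.2856 / 602.7 = 0.000474 m/s.

0.000474


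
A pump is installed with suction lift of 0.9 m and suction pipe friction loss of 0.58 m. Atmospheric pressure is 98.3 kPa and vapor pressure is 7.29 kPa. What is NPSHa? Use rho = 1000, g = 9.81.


NPSHa = p_atm/(rho*g) - z_s - hf_s - p_vap/(rho*g).
p_atm/(rho*g) = 98.3*1000 / (1000*9.81) = 10.02 m.
p_vap/(rho*g) = 7.29*1000 / (1000*9.81) = 0.743 m.
NPSHa = 10.02 - 0.9 - 0.58 - 0.743
      = 7.8 m.

7.8


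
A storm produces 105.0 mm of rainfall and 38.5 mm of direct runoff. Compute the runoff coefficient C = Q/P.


The runoff coefficient C = runoff depth / rainfall depth.
C = 38.5 / 105.0
  = 0.3667.

0.3667


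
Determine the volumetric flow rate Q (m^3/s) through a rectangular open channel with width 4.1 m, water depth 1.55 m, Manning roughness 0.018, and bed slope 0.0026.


For a rectangular channel, the cross-sectional area A = b * y = 4.1 * 1.55 = 6.35 m^2.
The wetted perimeter P = b + 2y = 4.1 + 2*1.55 = 7.2 m.
Hydraulic radius R = A/P = 6.35/7.2 = 0.8826 m.
Velocity V = (1/n)*R^(2/3)*S^(1/2) = (1/0.018)*0.8826^(2/3)*0.0026^(1/2) = 2.6066 m/s.
Discharge Q = A * V = 6.35 * 2.6066 = 16.565 m^3/s.

16.565


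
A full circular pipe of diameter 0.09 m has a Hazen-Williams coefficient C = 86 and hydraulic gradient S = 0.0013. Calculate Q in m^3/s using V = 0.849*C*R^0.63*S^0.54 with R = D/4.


For a full circular pipe, R = D/4 = 0.09/4 = 0.0225 m.
V = 0.849 * 86 * 0.0225^0.63 * 0.0013^0.54
  = 0.849 * 86 * 0.091596 * 0.027639
  = 0.1848 m/s.
Pipe area A = pi*D^2/4 = pi*0.09^2/4 = 0.0064 m^2.
Q = A * V = 0.0064 * 0.1848 = 0.0012 m^3/s.

0.0012


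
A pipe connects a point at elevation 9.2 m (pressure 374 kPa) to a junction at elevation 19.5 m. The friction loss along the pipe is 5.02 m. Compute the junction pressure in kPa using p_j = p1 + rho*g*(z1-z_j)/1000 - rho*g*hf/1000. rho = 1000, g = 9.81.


Junction pressure: p_j = p1 + rho*g*(z1 - z_j)/1000 - rho*g*hf/1000.
Elevation term = 1000*9.81*(9.2 - 19.5)/1000 = -101.043 kPa.
Friction term = 1000*9.81*5.02/1000 = 49.246 kPa.
p_j = 374 + -101.043 - 49.246 = 223.71 kPa.

223.71


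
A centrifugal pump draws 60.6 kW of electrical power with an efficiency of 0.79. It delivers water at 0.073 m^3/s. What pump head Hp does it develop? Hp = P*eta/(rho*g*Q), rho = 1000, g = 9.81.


Pump head formula: Hp = P * eta / (rho * g * Q).
Numerator: P * eta = 60.6 * 1000 * 0.79 = 47874.0 W.
Denominator: rho * g * Q = 1000 * 9.81 * 0.073 = 716.13.
Hp = 47874.0 / 716.13 = 66.85 m.

66.85


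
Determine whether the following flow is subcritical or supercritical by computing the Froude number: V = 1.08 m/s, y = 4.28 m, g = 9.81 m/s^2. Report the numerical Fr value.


The Froude number is defined as Fr = V / sqrt(g*y).
g*y = 9.81 * 4.28 = 41.9868.
sqrt(g*y) = sqrt(41.9868) = 6.4797.
Fr = 1.08 / 6.4797 = 0.1667.
Since Fr < 1, the flow is subcritical.

0.1667


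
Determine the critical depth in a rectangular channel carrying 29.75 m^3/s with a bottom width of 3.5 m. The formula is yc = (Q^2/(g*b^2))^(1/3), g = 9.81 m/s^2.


Using yc = (Q^2 / (g * b^2))^(1/3):
Q^2 = 29.75^2 = 885.06.
g * b^2 = 9.81 * 3.5^2 = 9.81 * 12.25 = 120.17.
Q^2 / (g*b^2) = 885.06 / 120.17 = 7.3651.
yc = 7.3651^(1/3) = 1.9456 m.

1.9456


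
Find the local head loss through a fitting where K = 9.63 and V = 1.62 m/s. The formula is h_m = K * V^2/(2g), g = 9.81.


Minor loss formula: h_m = K * V^2/(2g).
V^2 = 1.62^2 = 2.6244.
V^2/(2g) = 2.6244 / 19.62 = 0.1338 m.
h_m = 9.63 * 0.1338 = 1.2881 m.

1.2881


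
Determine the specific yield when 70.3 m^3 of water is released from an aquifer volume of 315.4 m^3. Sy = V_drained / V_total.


Specific yield Sy = Volume drained / Total volume.
Sy = 70.3 / 315.4
   = 0.2229.

0.2229


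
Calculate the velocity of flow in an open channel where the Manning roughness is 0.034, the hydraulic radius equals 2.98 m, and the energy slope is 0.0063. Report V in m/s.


Manning's equation gives V = (1/n) * R^(2/3) * S^(1/2).
First, compute R^(2/3) = 2.98^(2/3) = 2.0708.
Next, S^(1/2) = 0.0063^(1/2) = 0.079373.
Then 1/n = 1/0.034 = 29.41.
V = 29.41 * 2.0708 * 0.079373 = 4.8343 m/s.

4.8343


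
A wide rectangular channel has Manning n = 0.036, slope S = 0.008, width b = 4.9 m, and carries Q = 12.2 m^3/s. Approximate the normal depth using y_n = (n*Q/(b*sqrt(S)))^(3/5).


We use the wide-channel approximation y_n = (n*Q/(b*sqrt(S)))^(3/5).
sqrt(S) = sqrt(0.008) = 0.089443.
Numerator: n*Q = 0.036 * 12.2 = 0.4392.
Denominator: b*sqrt(S) = 4.9 * 0.089443 = 0.438271.
arg = 1.0021.
y_n = 1.0021^(3/5) = 1.0013 m.

1.0013


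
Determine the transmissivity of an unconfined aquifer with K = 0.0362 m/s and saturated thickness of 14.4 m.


Transmissivity is defined as T = K * h.
T = 0.0362 * 14.4
  = 0.5213 m^2/s.

0.5213


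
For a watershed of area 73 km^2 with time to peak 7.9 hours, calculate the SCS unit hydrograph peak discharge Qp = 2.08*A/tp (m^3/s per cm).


SCS formula: Qp = 2.08 * A / tp.
Qp = 2.08 * 73 / 7.9
   = 151.84 / 7.9
   = 19.22 m^3/s per cm.

19.22


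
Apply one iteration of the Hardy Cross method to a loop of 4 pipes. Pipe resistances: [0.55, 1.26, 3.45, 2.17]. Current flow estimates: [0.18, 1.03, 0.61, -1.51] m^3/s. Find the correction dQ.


Numerator terms (r*Q*|Q|): 0.55*0.18*|0.18| = 0.0178; 1.26*1.03*|1.03| = 1.3367; 3.45*0.61*|0.61| = 1.2837; 2.17*-1.51*|-1.51| = -4.9478.
Sum of numerator = -2.3095.
Denominator terms (r*|Q|): 0.55*|0.18| = 0.099; 1.26*|1.03| = 1.2978; 3.45*|0.61| = 2.1045; 2.17*|-1.51| = 3.2767.
2 * sum of denominator = 2 * 6.778 = 13.556.
dQ = --2.3095 / 13.556 = 0.1704 m^3/s.

0.1704


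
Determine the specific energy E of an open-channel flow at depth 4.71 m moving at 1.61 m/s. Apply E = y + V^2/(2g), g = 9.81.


Specific energy E = y + V^2/(2g).
Velocity head = V^2/(2g) = 1.61^2 / (2*9.81) = 2.5921 / 19.62 = 0.1321 m.
E = 4.71 + 0.1321 = 4.8421 m.

4.8421


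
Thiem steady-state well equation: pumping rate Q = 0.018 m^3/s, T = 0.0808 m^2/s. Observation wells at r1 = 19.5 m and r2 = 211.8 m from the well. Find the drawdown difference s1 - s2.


Thiem equation: s1 - s2 = Q/(2*pi*T) * ln(r2/r1).
ln(r2/r1) = ln(211.8/19.5) = 2.3852.
Q/(2*pi*T) = 0.018 / (2*pi*0.0808) = 0.018 / 0.5077 = 0.0355.
s1 - s2 = 0.0355 * 2.3852 = 0.0846 m.

0.0846


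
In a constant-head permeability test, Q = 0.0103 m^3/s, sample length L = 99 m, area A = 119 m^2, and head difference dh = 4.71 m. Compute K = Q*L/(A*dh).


From K = Q*L / (A*dh):
Numerator: Q*L = 0.0103 * 99 = 1.0197.
Denominator: A*dh = 119 * 4.71 = 560.49.
K = 1.0197 / 560.49 = 0.001819 m/s.

0.001819


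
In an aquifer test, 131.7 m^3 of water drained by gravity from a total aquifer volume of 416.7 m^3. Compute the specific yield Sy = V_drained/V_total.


Specific yield Sy = Volume drained / Total volume.
Sy = 131.7 / 416.7
   = 0.3161.

0.3161


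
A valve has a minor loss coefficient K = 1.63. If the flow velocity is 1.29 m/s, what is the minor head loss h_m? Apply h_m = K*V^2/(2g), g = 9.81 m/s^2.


Minor loss formula: h_m = K * V^2/(2g).
V^2 = 1.29^2 = 1.6641.
V^2/(2g) = 1.6641 / 19.62 = 0.0848 m.
h_m = 1.63 * 0.0848 = 0.1383 m.

0.1383


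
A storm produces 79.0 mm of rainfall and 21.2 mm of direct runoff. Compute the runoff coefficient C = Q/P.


The runoff coefficient C = runoff depth / rainfall depth.
C = 21.2 / 79.0
  = 0.2684.

0.2684


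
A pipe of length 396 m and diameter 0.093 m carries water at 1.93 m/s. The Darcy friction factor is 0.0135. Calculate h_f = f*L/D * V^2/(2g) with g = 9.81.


Darcy-Weisbach equation: h_f = f * (L/D) * V^2/(2g).
f * L/D = 0.0135 * 396/0.093 = 57.4839.
V^2/(2g) = 1.93^2 / (2*9.81) = 3.7249 / 19.62 = 0.1899 m.
h_f = 57.4839 * 0.1899 = 10.913 m.

10.913


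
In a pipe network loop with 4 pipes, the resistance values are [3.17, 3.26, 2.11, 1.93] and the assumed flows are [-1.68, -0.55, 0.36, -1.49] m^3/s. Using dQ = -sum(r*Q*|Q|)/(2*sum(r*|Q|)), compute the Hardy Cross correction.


Numerator terms (r*Q*|Q|): 3.17*-1.68*|-1.68| = -8.947; 3.26*-0.55*|-0.55| = -0.9862; 2.11*0.36*|0.36| = 0.2735; 1.93*-1.49*|-1.49| = -4.2848.
Sum of numerator = -13.9445.
Denominator terms (r*|Q|): 3.17*|-1.68| = 5.3256; 3.26*|-0.55| = 1.793; 2.11*|0.36| = 0.7596; 1.93*|-1.49| = 2.8757.
2 * sum of denominator = 2 * 10.7539 = 21.5078.
dQ = --13.9445 / 21.5078 = 0.6483 m^3/s.

0.6483


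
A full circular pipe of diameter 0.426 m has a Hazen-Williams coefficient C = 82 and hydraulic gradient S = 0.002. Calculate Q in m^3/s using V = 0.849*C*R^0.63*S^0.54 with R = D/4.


For a full circular pipe, R = D/4 = 0.426/4 = 0.1065 m.
V = 0.849 * 82 * 0.1065^0.63 * 0.002^0.54
  = 0.849 * 82 * 0.24391 * 0.034878
  = 0.5923 m/s.
Pipe area A = pi*D^2/4 = pi*0.426^2/4 = 0.1425 m^2.
Q = A * V = 0.1425 * 0.5923 = 0.0844 m^3/s.

0.0844


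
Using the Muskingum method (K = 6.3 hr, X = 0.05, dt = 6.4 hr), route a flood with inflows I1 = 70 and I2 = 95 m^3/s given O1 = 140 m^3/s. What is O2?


Muskingum coefficients:
denom = 2*K*(1-X) + dt = 2*6.3*(1-0.05) + 6.4 = 18.37.
C0 = (dt - 2*K*X)/denom = (6.4 - 2*6.3*0.05)/18.37 = 0.3141.
C1 = (dt + 2*K*X)/denom = (6.4 + 2*6.3*0.05)/18.37 = 0.3827.
C2 = (2*K*(1-X) - dt)/denom = 0.3032.
O2 = C0*I2 + C1*I1 + C2*O1
   = 0.3141*95 + 0.3827*70 + 0.3032*140
   = 99.08 m^3/s.

99.08


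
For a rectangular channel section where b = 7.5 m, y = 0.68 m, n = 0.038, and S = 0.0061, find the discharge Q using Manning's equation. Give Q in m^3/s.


For a rectangular channel, the cross-sectional area A = b * y = 7.5 * 0.68 = 5.1 m^2.
The wetted perimeter P = b + 2y = 7.5 + 2*0.68 = 8.86 m.
Hydraulic radius R = A/P = 5.1/8.86 = 0.5756 m.
Velocity V = (1/n)*R^(2/3)*S^(1/2) = (1/0.038)*0.5756^(2/3)*0.0061^(1/2) = 1.4222 m/s.
Discharge Q = A * V = 5.1 * 1.4222 = 7.253 m^3/s.

7.253


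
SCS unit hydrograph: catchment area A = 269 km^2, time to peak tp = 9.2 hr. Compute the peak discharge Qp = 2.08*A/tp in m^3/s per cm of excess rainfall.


SCS formula: Qp = 2.08 * A / tp.
Qp = 2.08 * 269 / 9.2
   = 559.52 / 9.2
   = 60.82 m^3/s per cm.

60.82


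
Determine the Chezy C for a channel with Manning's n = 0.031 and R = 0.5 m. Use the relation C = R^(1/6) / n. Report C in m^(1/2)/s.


The Chezy coefficient relates to Manning's n through C = R^(1/6) / n.
R^(1/6) = 0.5^(1/6) = 0.890899.
C = 0.890899 / 0.031 = 28.74 m^(1/2)/s.

28.74


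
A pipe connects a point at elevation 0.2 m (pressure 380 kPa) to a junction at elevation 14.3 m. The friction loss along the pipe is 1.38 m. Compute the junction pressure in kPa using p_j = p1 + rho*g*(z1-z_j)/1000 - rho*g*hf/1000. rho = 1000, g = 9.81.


Junction pressure: p_j = p1 + rho*g*(z1 - z_j)/1000 - rho*g*hf/1000.
Elevation term = 1000*9.81*(0.2 - 14.3)/1000 = -138.321 kPa.
Friction term = 1000*9.81*1.38/1000 = 13.538 kPa.
p_j = 380 + -138.321 - 13.538 = 228.14 kPa.

228.14


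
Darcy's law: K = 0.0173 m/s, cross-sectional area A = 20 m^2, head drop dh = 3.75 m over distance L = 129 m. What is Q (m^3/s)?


Darcy's law: Q = K * A * i, where i = dh/L.
Hydraulic gradient i = 3.75 / 129 = 0.02907.
Q = 0.0173 * 20 * 0.02907
  = 0.0101 m^3/s.

0.0101


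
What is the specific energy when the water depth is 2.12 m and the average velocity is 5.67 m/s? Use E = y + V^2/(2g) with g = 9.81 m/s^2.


Specific energy E = y + V^2/(2g).
Velocity head = V^2/(2g) = 5.67^2 / (2*9.81) = 32.1489 / 19.62 = 1.6386 m.
E = 2.12 + 1.6386 = 3.7586 m.

3.7586


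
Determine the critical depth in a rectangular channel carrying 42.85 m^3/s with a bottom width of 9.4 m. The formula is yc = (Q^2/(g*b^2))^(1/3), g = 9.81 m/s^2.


Using yc = (Q^2 / (g * b^2))^(1/3):
Q^2 = 42.85^2 = 1836.12.
g * b^2 = 9.81 * 9.4^2 = 9.81 * 88.36 = 866.81.
Q^2 / (g*b^2) = 1836.12 / 866.81 = 2.1182.
yc = 2.1182^(1/3) = 1.2843 m.

1.2843


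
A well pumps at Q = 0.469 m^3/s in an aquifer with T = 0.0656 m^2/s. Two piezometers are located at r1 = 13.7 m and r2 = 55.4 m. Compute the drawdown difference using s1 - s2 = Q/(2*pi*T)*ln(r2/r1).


Thiem equation: s1 - s2 = Q/(2*pi*T) * ln(r2/r1).
ln(r2/r1) = ln(55.4/13.7) = 1.3972.
Q/(2*pi*T) = 0.469 / (2*pi*0.0656) = 0.469 / 0.4122 = 1.1379.
s1 - s2 = 1.1379 * 1.3972 = 1.5898 m.

1.5898


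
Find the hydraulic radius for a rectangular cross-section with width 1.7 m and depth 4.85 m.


For a rectangular section:
Flow area A = b * y = 1.7 * 4.85 = 8.24 m^2.
Wetted perimeter P = b + 2y = 1.7 + 2*4.85 = 11.4 m.
Hydraulic radius R = A/P = 8.24 / 11.4 = 0.7232 m.

0.7232


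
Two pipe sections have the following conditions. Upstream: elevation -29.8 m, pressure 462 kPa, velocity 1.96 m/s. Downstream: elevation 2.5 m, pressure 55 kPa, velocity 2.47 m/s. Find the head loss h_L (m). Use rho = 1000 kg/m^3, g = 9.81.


Total head at each section: H = z + p/(rho*g) + V^2/(2g).
H1 = -29.8 + 462*1000/(1000*9.81) + 1.96^2/(2*9.81)
   = -29.8 + 47.095 + 0.1958
   = 17.491 m.
H2 = 2.5 + 55*1000/(1000*9.81) + 2.47^2/(2*9.81)
   = 2.5 + 5.607 + 0.311
   = 8.417 m.
h_L = H1 - H2 = 17.491 - 8.417 = 9.073 m.

9.073


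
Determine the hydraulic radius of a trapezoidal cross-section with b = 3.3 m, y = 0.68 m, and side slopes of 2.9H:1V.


For a trapezoidal section with side slope z:
A = (b + z*y)*y = (3.3 + 2.9*0.68)*0.68 = 3.585 m^2.
P = b + 2*y*sqrt(1 + z^2) = 3.3 + 2*0.68*sqrt(1 + 2.9^2) = 7.472 m.
R = A/P = 3.585 / 7.472 = 0.4798 m.

0.4798


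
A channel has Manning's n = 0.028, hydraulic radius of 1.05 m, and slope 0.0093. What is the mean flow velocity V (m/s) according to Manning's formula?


Manning's equation gives V = (1/n) * R^(2/3) * S^(1/2).
First, compute R^(2/3) = 1.05^(2/3) = 1.0331.
Next, S^(1/2) = 0.0093^(1/2) = 0.096437.
Then 1/n = 1/0.028 = 35.71.
V = 35.71 * 1.0331 * 0.096437 = 3.558 m/s.

3.558


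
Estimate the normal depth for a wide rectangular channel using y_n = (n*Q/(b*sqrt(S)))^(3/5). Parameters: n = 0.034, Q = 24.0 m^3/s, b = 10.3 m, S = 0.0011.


We use the wide-channel approximation y_n = (n*Q/(b*sqrt(S)))^(3/5).
sqrt(S) = sqrt(0.0011) = 0.033166.
Numerator: n*Q = 0.034 * 24.0 = 0.816.
Denominator: b*sqrt(S) = 10.3 * 0.033166 = 0.34161.
arg = 2.3887.
y_n = 2.3887^(3/5) = 1.6861 m.

1.6861


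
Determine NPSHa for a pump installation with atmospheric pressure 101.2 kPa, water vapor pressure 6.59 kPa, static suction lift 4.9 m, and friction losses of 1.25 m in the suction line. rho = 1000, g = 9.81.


NPSHa = p_atm/(rho*g) - z_s - hf_s - p_vap/(rho*g).
p_atm/(rho*g) = 101.2*1000 / (1000*9.81) = 10.316 m.
p_vap/(rho*g) = 6.59*1000 / (1000*9.81) = 0.672 m.
NPSHa = 10.316 - 4.9 - 1.25 - 0.672
      = 3.49 m.

3.49


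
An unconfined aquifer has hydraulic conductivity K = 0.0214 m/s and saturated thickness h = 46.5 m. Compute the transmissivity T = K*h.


Transmissivity is defined as T = K * h.
T = 0.0214 * 46.5
  = 0.9951 m^2/s.

0.9951


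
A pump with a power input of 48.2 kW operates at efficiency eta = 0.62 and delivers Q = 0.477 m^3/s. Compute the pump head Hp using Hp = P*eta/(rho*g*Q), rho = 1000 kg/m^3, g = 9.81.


Pump head formula: Hp = P * eta / (rho * g * Q).
Numerator: P * eta = 48.2 * 1000 * 0.62 = 29884.0 W.
Denominator: rho * g * Q = 1000 * 9.81 * 0.477 = 4679.37.
Hp = 29884.0 / 4679.37 = 6.39 m.

6.39


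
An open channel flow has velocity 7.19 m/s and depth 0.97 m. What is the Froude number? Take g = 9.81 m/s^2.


The Froude number is defined as Fr = V / sqrt(g*y).
g*y = 9.81 * 0.97 = 9.5157.
sqrt(g*y) = sqrt(9.5157) = 3.0848.
Fr = 7.19 / 3.0848 = 2.3308.

2.3308


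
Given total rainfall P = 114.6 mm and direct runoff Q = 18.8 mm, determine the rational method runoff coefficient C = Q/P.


The runoff coefficient C = runoff depth / rainfall depth.
C = 18.8 / 114.6
  = 0.164.

0.164


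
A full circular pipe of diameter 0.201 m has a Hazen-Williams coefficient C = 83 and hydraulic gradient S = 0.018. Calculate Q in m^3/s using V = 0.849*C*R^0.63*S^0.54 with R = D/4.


For a full circular pipe, R = D/4 = 0.201/4 = 0.0503 m.
V = 0.849 * 83 * 0.0503^0.63 * 0.018^0.54
  = 0.849 * 83 * 0.151955 * 0.114248
  = 1.2233 m/s.
Pipe area A = pi*D^2/4 = pi*0.201^2/4 = 0.0317 m^2.
Q = A * V = 0.0317 * 1.2233 = 0.0388 m^3/s.

0.0388


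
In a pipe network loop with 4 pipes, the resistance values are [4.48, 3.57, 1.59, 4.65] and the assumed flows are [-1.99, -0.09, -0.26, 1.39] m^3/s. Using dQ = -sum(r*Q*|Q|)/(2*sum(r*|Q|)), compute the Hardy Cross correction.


Numerator terms (r*Q*|Q|): 4.48*-1.99*|-1.99| = -17.7412; 3.57*-0.09*|-0.09| = -0.0289; 1.59*-0.26*|-0.26| = -0.1075; 4.65*1.39*|1.39| = 8.9843.
Sum of numerator = -8.8934.
Denominator terms (r*|Q|): 4.48*|-1.99| = 8.9152; 3.57*|-0.09| = 0.3213; 1.59*|-0.26| = 0.4134; 4.65*|1.39| = 6.4635.
2 * sum of denominator = 2 * 16.1134 = 32.2268.
dQ = --8.8934 / 32.2268 = 0.276 m^3/s.

0.276


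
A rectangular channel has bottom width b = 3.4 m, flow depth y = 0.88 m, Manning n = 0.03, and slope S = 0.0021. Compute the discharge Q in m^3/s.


For a rectangular channel, the cross-sectional area A = b * y = 3.4 * 0.88 = 2.99 m^2.
The wetted perimeter P = b + 2y = 3.4 + 2*0.88 = 5.16 m.
Hydraulic radius R = A/P = 2.99/5.16 = 0.5798 m.
Velocity V = (1/n)*R^(2/3)*S^(1/2) = (1/0.03)*0.5798^(2/3)*0.0021^(1/2) = 1.0622 m/s.
Discharge Q = A * V = 2.99 * 1.0622 = 3.178 m^3/s.

3.178


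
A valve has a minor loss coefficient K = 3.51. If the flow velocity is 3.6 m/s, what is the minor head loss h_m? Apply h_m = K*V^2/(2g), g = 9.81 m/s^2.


Minor loss formula: h_m = K * V^2/(2g).
V^2 = 3.6^2 = 12.96.
V^2/(2g) = 12.96 / 19.62 = 0.6606 m.
h_m = 3.51 * 0.6606 = 2.3185 m.

2.3185


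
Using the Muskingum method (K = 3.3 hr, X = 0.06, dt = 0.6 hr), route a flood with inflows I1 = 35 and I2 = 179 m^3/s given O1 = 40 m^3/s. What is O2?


Muskingum coefficients:
denom = 2*K*(1-X) + dt = 2*3.3*(1-0.06) + 0.6 = 6.804.
C0 = (dt - 2*K*X)/denom = (0.6 - 2*3.3*0.06)/6.804 = 0.03.
C1 = (dt + 2*K*X)/denom = (0.6 + 2*3.3*0.06)/6.804 = 0.1464.
C2 = (2*K*(1-X) - dt)/denom = 0.8236.
O2 = C0*I2 + C1*I1 + C2*O1
   = 0.03*179 + 0.1464*35 + 0.8236*40
   = 43.44 m^3/s.

43.44


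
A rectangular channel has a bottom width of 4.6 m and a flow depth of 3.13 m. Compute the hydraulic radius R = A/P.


For a rectangular section:
Flow area A = b * y = 4.6 * 3.13 = 14.4 m^2.
Wetted perimeter P = b + 2y = 4.6 + 2*3.13 = 10.86 m.
Hydraulic radius R = A/P = 14.4 / 10.86 = 1.3258 m.

1.3258


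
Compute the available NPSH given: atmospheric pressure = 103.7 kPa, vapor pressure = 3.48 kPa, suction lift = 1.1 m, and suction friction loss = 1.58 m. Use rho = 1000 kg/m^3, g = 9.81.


NPSHa = p_atm/(rho*g) - z_s - hf_s - p_vap/(rho*g).
p_atm/(rho*g) = 103.7*1000 / (1000*9.81) = 10.571 m.
p_vap/(rho*g) = 3.48*1000 / (1000*9.81) = 0.355 m.
NPSHa = 10.571 - 1.1 - 1.58 - 0.355
      = 7.54 m.

7.54


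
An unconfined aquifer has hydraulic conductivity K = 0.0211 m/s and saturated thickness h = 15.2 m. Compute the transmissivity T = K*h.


Transmissivity is defined as T = K * h.
T = 0.0211 * 15.2
  = 0.3207 m^2/s.

0.3207


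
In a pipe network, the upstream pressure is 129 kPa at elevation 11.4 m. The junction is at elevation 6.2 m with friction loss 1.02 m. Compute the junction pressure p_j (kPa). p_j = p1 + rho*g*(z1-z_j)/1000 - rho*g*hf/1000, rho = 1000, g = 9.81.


Junction pressure: p_j = p1 + rho*g*(z1 - z_j)/1000 - rho*g*hf/1000.
Elevation term = 1000*9.81*(11.4 - 6.2)/1000 = 51.012 kPa.
Friction term = 1000*9.81*1.02/1000 = 10.006 kPa.
p_j = 129 + 51.012 - 10.006 = 170.01 kPa.

170.01


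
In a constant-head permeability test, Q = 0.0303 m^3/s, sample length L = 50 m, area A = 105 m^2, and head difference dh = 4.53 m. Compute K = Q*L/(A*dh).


From K = Q*L / (A*dh):
Numerator: Q*L = 0.0303 * 50 = 1.515.
Denominator: A*dh = 105 * 4.53 = 475.65.
K = 1.515 / 475.65 = 0.003185 m/s.

0.003185


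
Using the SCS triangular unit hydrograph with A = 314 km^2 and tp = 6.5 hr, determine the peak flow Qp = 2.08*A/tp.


SCS formula: Qp = 2.08 * A / tp.
Qp = 2.08 * 314 / 6.5
   = 653.12 / 6.5
   = 100.48 m^3/s per cm.

100.48


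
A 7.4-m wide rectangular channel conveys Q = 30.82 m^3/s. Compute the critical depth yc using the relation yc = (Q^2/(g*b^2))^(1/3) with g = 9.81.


Using yc = (Q^2 / (g * b^2))^(1/3):
Q^2 = 30.82^2 = 949.87.
g * b^2 = 9.81 * 7.4^2 = 9.81 * 54.76 = 537.2.
Q^2 / (g*b^2) = 949.87 / 537.2 = 1.7682.
yc = 1.7682^(1/3) = 1.2092 m.

1.2092


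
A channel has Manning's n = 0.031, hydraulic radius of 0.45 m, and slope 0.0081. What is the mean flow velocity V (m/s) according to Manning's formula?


Manning's equation gives V = (1/n) * R^(2/3) * S^(1/2).
First, compute R^(2/3) = 0.45^(2/3) = 0.5872.
Next, S^(1/2) = 0.0081^(1/2) = 0.09.
Then 1/n = 1/0.031 = 32.26.
V = 32.26 * 0.5872 * 0.09 = 1.7049 m/s.

1.7049


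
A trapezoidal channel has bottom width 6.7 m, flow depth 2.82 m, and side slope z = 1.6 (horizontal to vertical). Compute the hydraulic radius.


For a trapezoidal section with side slope z:
A = (b + z*y)*y = (6.7 + 1.6*2.82)*2.82 = 31.618 m^2.
P = b + 2*y*sqrt(1 + z^2) = 6.7 + 2*2.82*sqrt(1 + 1.6^2) = 17.342 m.
R = A/P = 31.618 / 17.342 = 1.8232 m.

1.8232


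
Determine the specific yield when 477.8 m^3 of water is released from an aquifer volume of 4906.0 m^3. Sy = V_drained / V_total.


Specific yield Sy = Volume drained / Total volume.
Sy = 477.8 / 4906.0
   = 0.0974.

0.0974


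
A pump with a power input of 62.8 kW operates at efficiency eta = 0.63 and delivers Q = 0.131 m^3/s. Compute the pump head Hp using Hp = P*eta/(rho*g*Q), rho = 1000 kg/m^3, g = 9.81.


Pump head formula: Hp = P * eta / (rho * g * Q).
Numerator: P * eta = 62.8 * 1000 * 0.63 = 39564.0 W.
Denominator: rho * g * Q = 1000 * 9.81 * 0.131 = 1285.11.
Hp = 39564.0 / 1285.11 = 30.79 m.

30.79


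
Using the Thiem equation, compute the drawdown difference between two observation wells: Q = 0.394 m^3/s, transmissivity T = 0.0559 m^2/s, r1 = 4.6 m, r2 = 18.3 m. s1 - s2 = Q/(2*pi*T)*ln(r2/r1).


Thiem equation: s1 - s2 = Q/(2*pi*T) * ln(r2/r1).
ln(r2/r1) = ln(18.3/4.6) = 1.3808.
Q/(2*pi*T) = 0.394 / (2*pi*0.0559) = 0.394 / 0.3512 = 1.1218.
s1 - s2 = 1.1218 * 1.3808 = 1.549 m.

1.549


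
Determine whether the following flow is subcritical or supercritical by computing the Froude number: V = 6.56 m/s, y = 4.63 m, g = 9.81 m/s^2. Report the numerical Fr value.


The Froude number is defined as Fr = V / sqrt(g*y).
g*y = 9.81 * 4.63 = 45.4203.
sqrt(g*y) = sqrt(45.4203) = 6.7395.
Fr = 6.56 / 6.7395 = 0.9734.
Since Fr < 1, the flow is subcritical.

0.9734


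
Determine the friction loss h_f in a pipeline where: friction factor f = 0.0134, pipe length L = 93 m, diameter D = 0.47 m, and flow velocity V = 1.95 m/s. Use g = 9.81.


Darcy-Weisbach equation: h_f = f * (L/D) * V^2/(2g).
f * L/D = 0.0134 * 93/0.47 = 2.6515.
V^2/(2g) = 1.95^2 / (2*9.81) = 3.8025 / 19.62 = 0.1938 m.
h_f = 2.6515 * 0.1938 = 0.514 m.

0.514


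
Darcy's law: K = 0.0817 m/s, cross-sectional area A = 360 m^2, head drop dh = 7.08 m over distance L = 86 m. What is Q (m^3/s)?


Darcy's law: Q = K * A * i, where i = dh/L.
Hydraulic gradient i = 7.08 / 86 = 0.082326.
Q = 0.0817 * 360 * 0.082326
  = 2.4214 m^3/s.

2.4214


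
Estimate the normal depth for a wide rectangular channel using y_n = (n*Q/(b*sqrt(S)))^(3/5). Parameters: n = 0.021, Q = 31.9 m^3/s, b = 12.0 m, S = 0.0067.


We use the wide-channel approximation y_n = (n*Q/(b*sqrt(S)))^(3/5).
sqrt(S) = sqrt(0.0067) = 0.081854.
Numerator: n*Q = 0.021 * 31.9 = 0.6699.
Denominator: b*sqrt(S) = 12.0 * 0.081854 = 0.982248.
arg = 0.682.
y_n = 0.682^(3/5) = 0.7948 m.

0.7948


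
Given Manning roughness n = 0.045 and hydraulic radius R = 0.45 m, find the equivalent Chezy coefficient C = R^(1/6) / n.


The Chezy coefficient relates to Manning's n through C = R^(1/6) / n.
R^(1/6) = 0.45^(1/6) = 0.875391.
C = 0.875391 / 0.045 = 19.45 m^(1/2)/s.

19.45


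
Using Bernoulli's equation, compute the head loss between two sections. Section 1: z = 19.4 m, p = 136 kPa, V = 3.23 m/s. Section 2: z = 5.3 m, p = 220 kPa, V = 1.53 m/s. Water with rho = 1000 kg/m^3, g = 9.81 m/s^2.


Total head at each section: H = z + p/(rho*g) + V^2/(2g).
H1 = 19.4 + 136*1000/(1000*9.81) + 3.23^2/(2*9.81)
   = 19.4 + 13.863 + 0.5317
   = 33.795 m.
H2 = 5.3 + 220*1000/(1000*9.81) + 1.53^2/(2*9.81)
   = 5.3 + 22.426 + 0.1193
   = 27.845 m.
h_L = H1 - H2 = 33.795 - 27.845 = 5.95 m.

5.95


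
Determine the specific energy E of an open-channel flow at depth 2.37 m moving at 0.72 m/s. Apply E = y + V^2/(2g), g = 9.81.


Specific energy E = y + V^2/(2g).
Velocity head = V^2/(2g) = 0.72^2 / (2*9.81) = 0.5184 / 19.62 = 0.0264 m.
E = 2.37 + 0.0264 = 2.3964 m.

2.3964


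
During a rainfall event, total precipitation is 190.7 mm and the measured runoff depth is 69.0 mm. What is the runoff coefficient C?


The runoff coefficient C = runoff depth / rainfall depth.
C = 69.0 / 190.7
  = 0.3618.

0.3618


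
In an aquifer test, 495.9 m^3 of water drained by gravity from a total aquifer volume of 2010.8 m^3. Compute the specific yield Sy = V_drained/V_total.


Specific yield Sy = Volume drained / Total volume.
Sy = 495.9 / 2010.8
   = 0.2466.

0.2466


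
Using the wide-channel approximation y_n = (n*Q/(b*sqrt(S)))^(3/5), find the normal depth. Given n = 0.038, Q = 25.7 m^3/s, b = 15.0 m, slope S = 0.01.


We use the wide-channel approximation y_n = (n*Q/(b*sqrt(S)))^(3/5).
sqrt(S) = sqrt(0.01) = 0.1.
Numerator: n*Q = 0.038 * 25.7 = 0.9766.
Denominator: b*sqrt(S) = 15.0 * 0.1 = 1.5.
arg = 0.6511.
y_n = 0.6511^(3/5) = 0.773 m.

0.773


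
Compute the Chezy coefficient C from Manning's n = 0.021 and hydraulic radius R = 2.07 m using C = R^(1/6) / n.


The Chezy coefficient relates to Manning's n through C = R^(1/6) / n.
R^(1/6) = 2.07^(1/6) = 1.128916.
C = 1.128916 / 0.021 = 53.76 m^(1/2)/s.

53.76


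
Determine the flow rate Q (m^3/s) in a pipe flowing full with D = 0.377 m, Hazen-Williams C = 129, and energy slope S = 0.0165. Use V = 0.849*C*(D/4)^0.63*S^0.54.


For a full circular pipe, R = D/4 = 0.377/4 = 0.0943 m.
V = 0.849 * 129 * 0.0943^0.63 * 0.0165^0.54
  = 0.849 * 129 * 0.225838 * 0.109004
  = 2.6961 m/s.
Pipe area A = pi*D^2/4 = pi*0.377^2/4 = 0.1116 m^2.
Q = A * V = 0.1116 * 2.6961 = 0.301 m^3/s.

0.301


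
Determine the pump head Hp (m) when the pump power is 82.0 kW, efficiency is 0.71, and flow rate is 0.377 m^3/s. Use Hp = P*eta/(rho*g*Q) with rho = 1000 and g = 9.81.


Pump head formula: Hp = P * eta / (rho * g * Q).
Numerator: P * eta = 82.0 * 1000 * 0.71 = 58220.0 W.
Denominator: rho * g * Q = 1000 * 9.81 * 0.377 = 3698.37.
Hp = 58220.0 / 3698.37 = 15.74 m.

15.74


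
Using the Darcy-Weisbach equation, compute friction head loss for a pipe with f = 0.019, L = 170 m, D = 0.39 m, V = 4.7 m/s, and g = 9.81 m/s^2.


Darcy-Weisbach equation: h_f = f * (L/D) * V^2/(2g).
f * L/D = 0.019 * 170/0.39 = 8.2821.
V^2/(2g) = 4.7^2 / (2*9.81) = 22.09 / 19.62 = 1.1259 m.
h_f = 8.2821 * 1.1259 = 9.325 m.

9.325


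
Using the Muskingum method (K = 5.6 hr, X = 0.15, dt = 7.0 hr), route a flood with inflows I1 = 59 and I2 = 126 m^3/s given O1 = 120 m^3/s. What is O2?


Muskingum coefficients:
denom = 2*K*(1-X) + dt = 2*5.6*(1-0.15) + 7.0 = 16.52.
C0 = (dt - 2*K*X)/denom = (7.0 - 2*5.6*0.15)/16.52 = 0.322.
C1 = (dt + 2*K*X)/denom = (7.0 + 2*5.6*0.15)/16.52 = 0.5254.
C2 = (2*K*(1-X) - dt)/denom = 0.1525.
O2 = C0*I2 + C1*I1 + C2*O1
   = 0.322*126 + 0.5254*59 + 0.1525*120
   = 89.88 m^3/s.

89.88


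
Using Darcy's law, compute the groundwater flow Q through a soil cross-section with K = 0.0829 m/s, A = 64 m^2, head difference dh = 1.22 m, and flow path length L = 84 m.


Darcy's law: Q = K * A * i, where i = dh/L.
Hydraulic gradient i = 1.22 / 84 = 0.014524.
Q = 0.0829 * 64 * 0.014524
  = 0.0771 m^3/s.

0.0771


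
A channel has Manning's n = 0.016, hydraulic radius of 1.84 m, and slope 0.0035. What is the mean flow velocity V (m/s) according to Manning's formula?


Manning's equation gives V = (1/n) * R^(2/3) * S^(1/2).
First, compute R^(2/3) = 1.84^(2/3) = 1.5016.
Next, S^(1/2) = 0.0035^(1/2) = 0.059161.
Then 1/n = 1/0.016 = 62.5.
V = 62.5 * 1.5016 * 0.059161 = 5.5521 m/s.

5.5521


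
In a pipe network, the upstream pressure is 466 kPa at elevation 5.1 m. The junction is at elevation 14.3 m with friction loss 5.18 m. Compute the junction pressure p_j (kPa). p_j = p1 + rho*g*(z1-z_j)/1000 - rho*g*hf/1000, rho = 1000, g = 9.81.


Junction pressure: p_j = p1 + rho*g*(z1 - z_j)/1000 - rho*g*hf/1000.
Elevation term = 1000*9.81*(5.1 - 14.3)/1000 = -90.252 kPa.
Friction term = 1000*9.81*5.18/1000 = 50.816 kPa.
p_j = 466 + -90.252 - 50.816 = 324.93 kPa.

324.93


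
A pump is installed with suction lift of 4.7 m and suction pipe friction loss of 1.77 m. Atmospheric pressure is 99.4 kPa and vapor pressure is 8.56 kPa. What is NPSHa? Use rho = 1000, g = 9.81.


NPSHa = p_atm/(rho*g) - z_s - hf_s - p_vap/(rho*g).
p_atm/(rho*g) = 99.4*1000 / (1000*9.81) = 10.133 m.
p_vap/(rho*g) = 8.56*1000 / (1000*9.81) = 0.873 m.
NPSHa = 10.133 - 4.7 - 1.77 - 0.873
      = 2.79 m.

2.79


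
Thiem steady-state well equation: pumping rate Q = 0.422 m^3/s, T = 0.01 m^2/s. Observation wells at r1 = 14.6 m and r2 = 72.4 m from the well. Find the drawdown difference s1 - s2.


Thiem equation: s1 - s2 = Q/(2*pi*T) * ln(r2/r1).
ln(r2/r1) = ln(72.4/14.6) = 1.6012.
Q/(2*pi*T) = 0.422 / (2*pi*0.01) = 0.422 / 0.0628 = 6.7163.
s1 - s2 = 6.7163 * 1.6012 = 10.7541 m.

10.7541


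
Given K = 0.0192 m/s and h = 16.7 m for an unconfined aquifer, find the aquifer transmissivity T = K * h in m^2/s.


Transmissivity is defined as T = K * h.
T = 0.0192 * 16.7
  = 0.3206 m^2/s.

0.3206
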